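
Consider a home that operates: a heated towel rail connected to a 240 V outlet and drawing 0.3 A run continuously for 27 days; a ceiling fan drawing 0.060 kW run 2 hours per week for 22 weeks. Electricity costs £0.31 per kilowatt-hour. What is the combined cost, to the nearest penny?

heated towel rail: Power = 0.3 A × 240 V = 72 W = 0.072 kW
heated towel rail: Runtime = 24 h × 27 = 648 h
heated towel rail: 0.072 kW × 648 h = 46.656 kWh
ceiling fan: Runtime = 2 h/week × 22 weeks = 44 h
ceiling fan: 0.06 kW × 44 h = 2.64 kWh
Total energy = 49.296 kWh
Cost = 49.296 × £0.31 = £15.28

£15.28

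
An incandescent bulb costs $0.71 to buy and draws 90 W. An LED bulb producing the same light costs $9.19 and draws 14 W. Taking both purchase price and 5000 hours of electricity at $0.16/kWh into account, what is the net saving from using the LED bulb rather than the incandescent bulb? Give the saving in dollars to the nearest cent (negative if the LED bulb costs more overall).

$52.32

incandescent bulb: $0.71 + (90/1000) kW × 5000 h × $0.16 = $0.71 + $72 = $72.71
LED bulb: $9.19 + (14/1000) kW × 5000 h × $0.16 = $9.19 + $11.2 = $20.39
Saving = $72.71 − $20.39 = $52.32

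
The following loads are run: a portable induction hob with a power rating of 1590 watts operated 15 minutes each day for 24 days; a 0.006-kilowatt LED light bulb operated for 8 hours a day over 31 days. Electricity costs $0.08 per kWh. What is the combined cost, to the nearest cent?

$0.88

portable induction hob: Runtime = 15 min × 24 = 360 min = 6 h
portable induction hob: 1.59 kW × 6 h = 9.54 kWh
LED light bulb: Runtime = 8 h/day × 31 days = 248 h
LED light bulb: 0.006 kW × 248 h = 1.488 kWh
Total energy = 11.028 kWh
Cost = 11.028 × $0.08 = $0.88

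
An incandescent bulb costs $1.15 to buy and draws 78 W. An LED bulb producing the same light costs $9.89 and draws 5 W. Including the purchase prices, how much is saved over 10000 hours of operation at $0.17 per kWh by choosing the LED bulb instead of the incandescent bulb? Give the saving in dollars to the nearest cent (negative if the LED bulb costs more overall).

$115.36

incandescent bulb: $1.15 + (78/1000) kW × 10000 h × $0.17 = $1.15 + $132.6 = $133.75
LED bulb: $9.89 + (5/1000) kW × 10000 h × $0.17 = $9.89 + $8.5 = $18.39
Saving = $133.75 − $18.39 = $115.36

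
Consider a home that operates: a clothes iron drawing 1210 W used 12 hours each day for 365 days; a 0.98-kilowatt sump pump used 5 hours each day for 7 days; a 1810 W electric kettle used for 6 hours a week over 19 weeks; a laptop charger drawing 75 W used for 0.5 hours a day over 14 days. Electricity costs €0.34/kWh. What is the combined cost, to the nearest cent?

€1883.93

clothes iron: Runtime = 12 h/day × 365 days = 4380 h
clothes iron: 1.21 kW × 4380 h = 5299.8 kWh
sump pump: Runtime = 5 h/day × 7 days = 35 h
sump pump: 0.98 kW × 35 h = 34.3 kWh
electric kettle: Runtime = 6 h/week × 19 weeks = 114 h
electric kettle: 1.81 kW × 114 h = 206.34 kWh
laptop charger: Runtime = 0.5 h/day × 14 days = 7 h
laptop charger: 0.075 kW × 7 h = 0.525 kWh
Total energy = 5540.965 kWh
Cost = 5540.965 × €0.34 = €1883.93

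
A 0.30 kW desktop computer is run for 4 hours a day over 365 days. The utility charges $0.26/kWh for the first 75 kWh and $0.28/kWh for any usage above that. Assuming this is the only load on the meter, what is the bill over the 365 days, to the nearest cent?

$121.14

Runtime = 4 h/day × 365 days = 1460 h
Energy = 0.3 kW × 1460 h = 438 kWh
Tier 1 (0–75 kWh): 75 × $0.26 = $19.5
Above 75 kWh: 363 × $0.28 = $101.64
Bill = $121.14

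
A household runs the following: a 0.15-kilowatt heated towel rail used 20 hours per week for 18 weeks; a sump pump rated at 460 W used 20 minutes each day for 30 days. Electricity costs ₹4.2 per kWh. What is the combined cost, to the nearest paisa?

₹246.12

heated towel rail: Runtime = 20 h/week × 18 weeks = 360 h
heated towel rail: 0.15 kW × 360 h = 54 kWh
sump pump: Runtime = 20 min × 30 = 600 min = 10 h
sump pump: 0.46 kW × 10 h = 4.6 kWh
Total energy = 58.6 kWh
Cost = 58.6 × ₹4.2 = ₹246.12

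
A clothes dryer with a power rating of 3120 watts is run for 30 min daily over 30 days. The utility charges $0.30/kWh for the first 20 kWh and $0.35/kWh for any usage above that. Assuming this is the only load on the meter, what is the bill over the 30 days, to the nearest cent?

Runtime = 30 min × 30 = 900 min = 15 h
Energy = 3.12 kW × 15 h = 46.8 kWh
Tier 1 (0–20 kWh): 20 × $0.30 = $6
Above 20 kWh: 26.8 × $0.35 = $9.38
Bill = $15.38

$15.38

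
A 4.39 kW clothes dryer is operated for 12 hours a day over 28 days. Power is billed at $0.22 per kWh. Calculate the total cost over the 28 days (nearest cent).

$324.51

Runtime = 12 h/day × 28 days = 336 h
Energy = 4.39 kW × 336 h = 1475.04 kWh
Cost = 1475.04 kWh × $0.22/kWh = $324.51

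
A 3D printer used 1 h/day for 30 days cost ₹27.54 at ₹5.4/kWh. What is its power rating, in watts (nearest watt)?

170 W

Energy = ₹27.54 ÷ ₹5.4/kWh = 5.1 kWh
Runtime = 1 h/day × 30 days = 30 h
Power = 5.1 kWh ÷ 30 h = 0.17 kW = 170 W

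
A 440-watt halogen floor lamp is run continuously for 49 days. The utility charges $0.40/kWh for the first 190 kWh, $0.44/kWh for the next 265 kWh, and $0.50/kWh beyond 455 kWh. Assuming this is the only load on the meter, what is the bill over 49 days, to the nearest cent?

$223.82

Runtime = 24 h × 49 = 1176 h
Energy = 0.44 kW × 1176 h = 517.44 kWh
Tier 1 (0–190 kWh): 190 × $0.40 = $76
Tier 2 (190–455 kWh): 265 × $0.44 = $116.6
Above 455 kWh: 62.44 × $0.50 = $31.22
Bill = $223.82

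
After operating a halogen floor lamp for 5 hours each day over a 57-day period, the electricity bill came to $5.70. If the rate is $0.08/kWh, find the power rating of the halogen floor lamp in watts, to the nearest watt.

250 W

Energy = $5.70 ÷ $0.08/kWh = 71.25 kWh
Runtime = 5 h/day × 57 days = 285 h
Power = 71.25 kWh ÷ 285 h = 0.25 kW = 250 W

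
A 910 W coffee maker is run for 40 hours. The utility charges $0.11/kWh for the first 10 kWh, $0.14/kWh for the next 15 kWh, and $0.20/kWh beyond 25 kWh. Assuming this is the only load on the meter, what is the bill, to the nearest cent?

Energy = 0.91 kW × 40 h = 36.4 kWh
Tier 1 (0–10 kWh): 10 × $0.11 = $1.1
Tier 2 (10–25 kWh): 15 × $0.14 = $2.1
Above 25 kWh: 11.4 × $0.20 = $2.28
Bill = $5.48

$5.48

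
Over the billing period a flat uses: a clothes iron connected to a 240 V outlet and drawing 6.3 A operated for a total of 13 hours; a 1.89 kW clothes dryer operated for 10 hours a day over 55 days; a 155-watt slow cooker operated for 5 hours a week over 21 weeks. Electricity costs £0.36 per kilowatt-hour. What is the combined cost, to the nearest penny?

clothes iron: Power = 6.3 A × 240 V = 1512 W = 1.512 kW
clothes iron: 1.512 kW × 13 h = 19.656 kWh
clothes dryer: Runtime = 10 h/day × 55 days = 550 h
clothes dryer: 1.89 kW × 550 h = 1039.5 kWh
slow cooker: Runtime = 5 h/week × 21 weeks = 105 h
slow cooker: 0.155 kW × 105 h = 16.275 kWh
Total energy = 1075.431 kWh
Cost = 1075.431 × £0.36 = £387.16

£387.16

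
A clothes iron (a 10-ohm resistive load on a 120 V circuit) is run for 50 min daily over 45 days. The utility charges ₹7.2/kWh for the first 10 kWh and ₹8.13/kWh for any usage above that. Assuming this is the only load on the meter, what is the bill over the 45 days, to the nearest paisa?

Power = V²/R = 120²/10 = 1440 W = 1.44 kW
Runtime = 50 min × 45 = 2250 min = 37.5 h
Energy = 1.44 kW × 37.5 h = 54 kWh
Tier 1 (0–10 kWh): 10 × ₹7.2 = ₹72
Above 10 kWh: 44 × ₹8.13 = ₹357.72
Bill = ₹429.72

₹429.72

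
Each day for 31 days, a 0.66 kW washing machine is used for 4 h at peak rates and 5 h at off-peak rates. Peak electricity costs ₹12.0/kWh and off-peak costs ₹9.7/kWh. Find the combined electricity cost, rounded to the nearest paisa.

Peak energy = 0.66 kW × 4 h × 31 = 81.84 kWh
Off-peak energy = 0.66 kW × 5 h × 31 = 102.3 kWh
Cost = 81.84 × ₹12.0 + 102.3 × ₹9.7 = ₹982.08 + ₹992.31 = ₹1974.39

₹1974.39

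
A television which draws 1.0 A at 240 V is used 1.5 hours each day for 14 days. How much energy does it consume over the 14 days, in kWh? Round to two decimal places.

5.04 kWh

Power = 1.0 A × 240 V = 240 W = 0.24 kW
Runtime = 1.5 h/day × 14 days = 21 h
Energy = 0.24 kW × 21 h = 5.04 kWh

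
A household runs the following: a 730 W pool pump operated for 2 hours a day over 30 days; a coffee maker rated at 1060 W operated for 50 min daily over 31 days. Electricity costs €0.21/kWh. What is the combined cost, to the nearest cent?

€14.95

pool pump: Runtime = 2 h/day × 30 days = 60 h
pool pump: 0.73 kW × 60 h = 43.8 kWh
coffee maker: Runtime = 50 min × 31 = 1550 min = 25.833333… h
coffee maker: 1.06 kW × 25.833333… h = 27.383333… kWh
Total energy = 71.183333… kWh
Cost = 71.183333… × €0.21 = €14.95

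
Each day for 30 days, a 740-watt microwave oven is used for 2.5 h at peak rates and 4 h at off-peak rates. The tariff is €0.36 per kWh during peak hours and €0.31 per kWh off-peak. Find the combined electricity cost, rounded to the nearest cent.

Peak energy = 0.74 kW × 2.5 h × 30 = 55.5 kWh
Off-peak energy = 0.74 kW × 4 h × 30 = 88.8 kWh
Cost = 55.5 × €0.36 + 88.8 × €0.31 = €19.98 + €27.528 = €47.51

€47.51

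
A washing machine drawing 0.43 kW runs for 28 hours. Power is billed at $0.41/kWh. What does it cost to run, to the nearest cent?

$4.94

Energy = 0.43 kW × 28 h = 12.04 kWh
Cost = 12.04 kWh × $0.41/kWh = $4.94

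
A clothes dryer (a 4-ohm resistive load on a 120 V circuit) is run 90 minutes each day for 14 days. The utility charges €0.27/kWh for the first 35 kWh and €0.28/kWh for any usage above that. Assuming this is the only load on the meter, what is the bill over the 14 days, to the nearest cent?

€20.82

Power = V²/R = 120²/4 = 3600 W = 3.6 kW
Runtime = 90 min × 14 = 1260 min = 21 h
Energy = 3.6 kW × 21 h = 75.6 kWh
Tier 1 (0–35 kWh): 35 × €0.27 = €9.45
Above 35 kWh: 40.6 × €0.28 = €11.368
Bill = €20.82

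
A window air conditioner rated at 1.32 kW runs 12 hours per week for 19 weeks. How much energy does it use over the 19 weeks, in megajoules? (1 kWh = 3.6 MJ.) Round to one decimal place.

1083.5 MJ

Runtime = 12 h/week × 19 weeks = 228 h
Energy = 1.32 kW × 228 h = 300.96 kWh
= 300.96 × 3.6 MJ = 1083.5 MJ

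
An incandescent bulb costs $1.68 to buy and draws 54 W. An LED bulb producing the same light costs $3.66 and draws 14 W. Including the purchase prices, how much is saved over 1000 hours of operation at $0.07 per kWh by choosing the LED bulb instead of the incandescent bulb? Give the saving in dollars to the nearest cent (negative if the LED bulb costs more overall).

incandescent bulb: $1.68 + (54/1000) kW × 1000 h × $0.07 = $1.68 + $3.78 = $5.46
LED bulb: $3.66 + (14/1000) kW × 1000 h × $0.07 = $3.66 + $0.98 = $4.64
Saving = $5.46 − $4.64 = $0.82

$0.82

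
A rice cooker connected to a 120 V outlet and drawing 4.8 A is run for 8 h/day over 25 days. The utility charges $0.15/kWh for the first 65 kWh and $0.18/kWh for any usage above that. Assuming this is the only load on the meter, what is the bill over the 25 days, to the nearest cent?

$18.79

Power = 4.8 A × 120 V = 576 W = 0.576 kW
Runtime = 8 h/day × 25 days = 200 h
Energy = 0.576 kW × 200 h = 115.2 kWh
Tier 1 (0–65 kWh): 65 × $0.15 = $9.75
Above 65 kWh: 50.2 × $0.18 = $9.036
Bill = $18.79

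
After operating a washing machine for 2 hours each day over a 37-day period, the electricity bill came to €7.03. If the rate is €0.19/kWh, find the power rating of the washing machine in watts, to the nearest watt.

500 W

Energy = €7.03 ÷ €0.19/kWh = 37 kWh
Runtime = 2 h/day × 37 days = 74 h
Power = 37 kWh ÷ 74 h = 0.5 kW = 500 W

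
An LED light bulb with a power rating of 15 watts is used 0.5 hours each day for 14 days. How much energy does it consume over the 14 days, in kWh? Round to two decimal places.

Runtime = 0.5 h/day × 14 days = 7 h
Energy = 0.015 kW × 7 h = 0.105 kWh ≈ 0.11 kWh

0.11 kWh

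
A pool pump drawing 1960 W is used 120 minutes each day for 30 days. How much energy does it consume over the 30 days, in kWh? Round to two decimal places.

117.60 kWh

Runtime = 120 min × 30 = 3600 min = 60 h
Energy = 1.96 kW × 60 h = 117.6 kWh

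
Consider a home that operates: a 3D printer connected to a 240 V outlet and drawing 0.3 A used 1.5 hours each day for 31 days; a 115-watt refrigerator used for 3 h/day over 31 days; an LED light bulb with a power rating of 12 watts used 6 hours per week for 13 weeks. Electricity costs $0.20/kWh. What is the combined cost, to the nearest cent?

$3.00

3D printer: Power = 0.3 A × 240 V = 72 W = 0.072 kW
3D printer: Runtime = 1.5 h/day × 31 days = 46.5 h
3D printer: 0.072 kW × 46.5 h = 3.348 kWh
refrigerator: Runtime = 3 h/day × 31 days = 93 h
refrigerator: 0.115 kW × 93 h = 10.695 kWh
LED light bulb: Runtime = 6 h/week × 13 weeks = 78 h
LED light bulb: 0.012 kW × 78 h = 0.936 kWh
Total energy = 14.979 kWh
Cost = 14.979 × $0.20 = $3.00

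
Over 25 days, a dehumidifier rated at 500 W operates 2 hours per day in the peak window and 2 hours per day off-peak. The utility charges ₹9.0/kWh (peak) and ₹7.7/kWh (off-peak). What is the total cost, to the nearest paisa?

Peak energy = 0.5 kW × 2 h × 25 = 25 kWh
Off-peak energy = 0.5 kW × 2 h × 25 = 25 kWh
Cost = 25 × ₹9.0 + 25 × ₹7.7 = ₹225 + ₹192.5 = ₹417.50

₹417.50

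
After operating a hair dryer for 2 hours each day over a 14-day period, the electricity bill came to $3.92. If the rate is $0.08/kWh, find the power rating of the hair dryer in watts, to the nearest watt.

Energy = $3.92 ÷ $0.08/kWh = 49 kWh
Runtime = 2 h/day × 14 days = 28 h
Power = 49 kWh ÷ 28 h = 1.75 kW = 1750 W

1750 W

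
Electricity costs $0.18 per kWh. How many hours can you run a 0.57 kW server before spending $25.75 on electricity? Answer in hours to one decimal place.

Energy available = $25.75 ÷ $0.18/kWh = 143.0556 kWh
Hours = 143.0556 kWh ÷ 0.57 kW = 251.0 h

251.0 h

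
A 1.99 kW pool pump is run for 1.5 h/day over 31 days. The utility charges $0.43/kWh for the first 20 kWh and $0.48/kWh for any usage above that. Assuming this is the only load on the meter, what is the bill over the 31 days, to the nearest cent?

$43.42

Runtime = 1.5 h/day × 31 days = 46.5 h
Energy = 1.99 kW × 46.5 h = 92.535 kWh
Tier 1 (0–20 kWh): 20 × $0.43 = $8.6
Above 20 kWh: 72.535 × $0.48 = $34.8168
Bill = $43.42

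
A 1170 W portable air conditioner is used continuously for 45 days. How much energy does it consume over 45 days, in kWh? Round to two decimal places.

1263.60 kWh

Runtime = 24 h × 45 = 1080 h
Energy = 1.17 kW × 1080 h = 1263.6 kWh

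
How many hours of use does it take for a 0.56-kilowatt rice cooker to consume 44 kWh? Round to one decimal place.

78.6 h

Hours = 44 kWh ÷ 0.56 kW = 78.6 h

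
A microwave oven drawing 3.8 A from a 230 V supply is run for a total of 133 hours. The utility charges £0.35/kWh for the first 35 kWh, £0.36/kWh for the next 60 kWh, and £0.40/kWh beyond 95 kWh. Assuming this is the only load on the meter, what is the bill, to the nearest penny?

£42.35

Power = 3.8 A × 230 V = 874 W = 0.874 kW
Energy = 0.874 kW × 133 h = 116.242 kWh
Tier 1 (0–35 kWh): 35 × £0.35 = £12.25
Tier 2 (35–95 kWh): 60 × £0.36 = £21.6
Above 95 kWh: 21.242 × £0.40 = £8.4968
Bill = £42.35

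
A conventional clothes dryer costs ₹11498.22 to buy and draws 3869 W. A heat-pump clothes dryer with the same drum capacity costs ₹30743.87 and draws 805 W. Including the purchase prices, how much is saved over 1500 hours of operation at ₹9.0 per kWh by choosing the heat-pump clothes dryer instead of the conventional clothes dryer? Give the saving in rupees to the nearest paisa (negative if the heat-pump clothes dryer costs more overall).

conventional clothes dryer: ₹11498.22 + (3869/1000) kW × 1500 h × ₹9.0 = ₹11498.22 + ₹52231.5 = ₹63729.72
heat-pump clothes dryer: ₹30743.87 + (805/1000) kW × 1500 h × ₹9.0 = ₹30743.87 + ₹10867.5 = ₹41611.37
Saving = ₹63729.72 − ₹41611.37 = ₹22118.35

₹22118.35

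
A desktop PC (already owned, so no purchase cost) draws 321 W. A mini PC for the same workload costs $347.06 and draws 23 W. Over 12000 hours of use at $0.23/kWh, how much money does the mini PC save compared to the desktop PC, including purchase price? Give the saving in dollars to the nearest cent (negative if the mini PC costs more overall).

desktop PC: $0.00 + (321/1000) kW × 12000 h × $0.23 = $0.00 + $885.96 = $885.96
mini PC: $347.06 + (23/1000) kW × 12000 h × $0.23 = $347.06 + $63.48 = $410.54
Saving = $885.96 − $410.54 = $475.42

$475.42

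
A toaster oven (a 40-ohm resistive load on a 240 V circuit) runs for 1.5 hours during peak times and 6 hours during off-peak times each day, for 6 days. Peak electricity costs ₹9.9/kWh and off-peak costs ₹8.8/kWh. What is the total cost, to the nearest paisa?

₹584.50

Power = V²/R = 240²/40 = 1440 W = 1.44 kW
Peak energy = 1.44 kW × 1.5 h × 6 = 12.96 kWh
Off-peak energy = 1.44 kW × 6 h × 6 = 51.84 kWh
Cost = 12.96 × ₹9.9 + 51.84 × ₹8.8 = ₹128.304 + ₹456.192 = ₹584.50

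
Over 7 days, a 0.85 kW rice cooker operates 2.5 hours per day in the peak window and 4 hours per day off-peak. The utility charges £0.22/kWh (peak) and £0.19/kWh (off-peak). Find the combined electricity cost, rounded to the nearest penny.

Peak energy = 0.85 kW × 2.5 h × 7 = 14.875 kWh
Off-peak energy = 0.85 kW × 4 h × 7 = 23.8 kWh
Cost = 14.875 × £0.22 + 23.8 × £0.19 = £3.2725 + £4.522 = £7.79

£7.79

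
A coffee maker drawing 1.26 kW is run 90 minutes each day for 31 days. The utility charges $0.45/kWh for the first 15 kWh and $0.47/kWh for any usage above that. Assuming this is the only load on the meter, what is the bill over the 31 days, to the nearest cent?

$27.24

Runtime = 90 min × 31 = 2790 min = 46.5 h
Energy = 1.26 kW × 46.5 h = 58.59 kWh
Tier 1 (0–15 kWh): 15 × $0.45 = $6.75
Above 15 kWh: 43.59 × $0.47 = $20.4873
Bill = $27.24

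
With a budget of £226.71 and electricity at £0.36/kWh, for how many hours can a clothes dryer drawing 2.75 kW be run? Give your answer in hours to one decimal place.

Energy available = £226.71 ÷ £0.36/kWh = 629.75 kWh
Hours = 629.75 kWh ÷ 2.75 kW = 229.0 h

229.0 h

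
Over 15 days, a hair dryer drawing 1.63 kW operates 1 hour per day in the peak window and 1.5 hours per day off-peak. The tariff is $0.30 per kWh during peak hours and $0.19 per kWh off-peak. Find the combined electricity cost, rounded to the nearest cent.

Peak energy = 1.63 kW × 1 h × 15 = 24.45 kWh
Off-peak energy = 1.63 kW × 1.5 h × 15 = 36.675 kWh
Cost = 24.45 × $0.30 + 36.675 × $0.19 = $7.335 + $6.96825 = $14.30

$14.30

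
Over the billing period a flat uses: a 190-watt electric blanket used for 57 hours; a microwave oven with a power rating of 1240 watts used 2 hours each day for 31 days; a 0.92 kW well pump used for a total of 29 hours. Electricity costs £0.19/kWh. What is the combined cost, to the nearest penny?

£21.73

electric blanket: 0.19 kW × 57 h = 10.83 kWh
microwave oven: Runtime = 2 h/day × 31 days = 62 h
microwave oven: 1.24 kW × 62 h = 76.88 kWh
well pump: 0.92 kW × 29 h = 26.68 kWh
Total energy = 114.39 kWh
Cost = 114.39 × £0.19 = £21.73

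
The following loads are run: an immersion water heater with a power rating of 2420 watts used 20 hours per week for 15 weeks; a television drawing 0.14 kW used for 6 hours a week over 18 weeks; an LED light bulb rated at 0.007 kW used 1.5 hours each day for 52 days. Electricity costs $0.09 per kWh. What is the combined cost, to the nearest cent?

$66.75

immersion water heater: Runtime = 20 h/week × 15 weeks = 300 h
immersion water heater: 2.42 kW × 300 h = 726 kWh
television: Runtime = 6 h/week × 18 weeks = 108 h
television: 0.14 kW × 108 h = 15.12 kWh
LED light bulb: Runtime = 1.5 h/day × 52 days = 78 h
LED light bulb: 0.007 kW × 78 h = 0.546 kWh
Total energy = 741.666 kWh
Cost = 741.666 × $0.09 = $66.75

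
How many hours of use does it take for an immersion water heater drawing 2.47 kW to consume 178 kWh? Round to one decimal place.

Hours = 178 kWh ÷ 2.47 kW = 72.1 h

72.1 h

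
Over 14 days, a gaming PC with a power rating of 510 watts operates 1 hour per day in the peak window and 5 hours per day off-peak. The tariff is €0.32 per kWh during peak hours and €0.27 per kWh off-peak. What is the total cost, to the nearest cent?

€11.92

Peak energy = 0.51 kW × 1 h × 14 = 7.14 kWh
Off-peak energy = 0.51 kW × 5 h × 14 = 35.7 kWh
Cost = 7.14 × €0.32 + 35.7 × €0.27 = €2.2848 + €9.639 = €11.92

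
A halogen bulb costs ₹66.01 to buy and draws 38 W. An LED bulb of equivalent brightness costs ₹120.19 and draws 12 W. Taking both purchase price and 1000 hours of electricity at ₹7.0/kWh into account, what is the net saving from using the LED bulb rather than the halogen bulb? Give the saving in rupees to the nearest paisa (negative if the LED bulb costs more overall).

₹127.82

halogen bulb: ₹66.01 + (38/1000) kW × 1000 h × ₹7.0 = ₹66.01 + ₹266 = ₹332.01
LED bulb: ₹120.19 + (12/1000) kW × 1000 h × ₹7.0 = ₹120.19 + ₹84 = ₹204.19
Saving = ₹332.01 − ₹204.19 = ₹127.82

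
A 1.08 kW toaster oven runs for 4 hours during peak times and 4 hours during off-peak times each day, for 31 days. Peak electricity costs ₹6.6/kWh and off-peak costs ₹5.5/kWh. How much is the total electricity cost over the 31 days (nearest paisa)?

Peak energy = 1.08 kW × 4 h × 31 = 133.92 kWh
Off-peak energy = 1.08 kW × 4 h × 31 = 133.92 kWh
Cost = 133.92 × ₹6.6 + 133.92 × ₹5.5 = ₹883.872 + ₹736.56 = ₹1620.43

₹1620.43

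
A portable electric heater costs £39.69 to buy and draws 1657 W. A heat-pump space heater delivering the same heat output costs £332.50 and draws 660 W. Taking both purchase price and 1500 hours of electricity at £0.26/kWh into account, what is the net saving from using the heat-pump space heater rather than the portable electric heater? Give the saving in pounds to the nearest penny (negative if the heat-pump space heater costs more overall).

£96.02

portable electric heater: £39.69 + (1657/1000) kW × 1500 h × £0.26 = £39.69 + £646.23 = £685.92
heat-pump space heater: £332.50 + (660/1000) kW × 1500 h × £0.26 = £332.50 + £257.4 = £589.9
Saving = £685.92 − £589.9 = £96.02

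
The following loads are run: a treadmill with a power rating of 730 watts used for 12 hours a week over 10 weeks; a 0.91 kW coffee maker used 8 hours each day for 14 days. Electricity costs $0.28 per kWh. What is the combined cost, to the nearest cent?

treadmill: Runtime = 12 h/week × 10 weeks = 120 h
treadmill: 0.73 kW × 120 h = 87.6 kWh
coffee maker: Runtime = 8 h/day × 14 days = 112 h
coffee maker: 0.91 kW × 112 h = 101.92 kWh
Total energy = 189.52 kWh
Cost = 189.52 × $0.28 = $53.07

$53.07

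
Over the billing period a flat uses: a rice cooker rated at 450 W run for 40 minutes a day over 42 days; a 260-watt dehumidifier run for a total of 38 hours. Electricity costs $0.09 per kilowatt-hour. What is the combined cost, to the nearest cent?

$2.02

rice cooker: Runtime = 40 min × 42 = 1680 min = 28 h
rice cooker: 0.45 kW × 28 h = 12.6 kWh
dehumidifier: 0.26 kW × 38 h = 9.88 kWh
Total energy = 22.48 kWh
Cost = 22.48 × $0.09 = $2.02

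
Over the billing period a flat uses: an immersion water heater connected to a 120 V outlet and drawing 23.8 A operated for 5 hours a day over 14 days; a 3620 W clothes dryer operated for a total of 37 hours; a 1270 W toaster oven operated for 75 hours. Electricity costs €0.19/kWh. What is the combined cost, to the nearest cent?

immersion water heater: Power = 23.8 A × 120 V = 2856 W = 2.856 kW
immersion water heater: Runtime = 5 h/day × 14 days = 70 h
immersion water heater: 2.856 kW × 70 h = 199.92 kWh
clothes dryer: 3.62 kW × 37 h = 133.94 kWh
toaster oven: 1.27 kW × 75 h = 95.25 kWh
Total energy = 429.11 kWh
Cost = 429.11 × €0.19 = €81.53

€81.53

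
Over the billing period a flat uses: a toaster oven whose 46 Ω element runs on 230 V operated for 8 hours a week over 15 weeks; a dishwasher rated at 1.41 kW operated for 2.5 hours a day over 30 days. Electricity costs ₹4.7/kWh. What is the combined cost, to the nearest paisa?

toaster oven: Power = V²/R = 230²/46 = 1150 W = 1.15 kW
toaster oven: Runtime = 8 h/week × 15 weeks = 120 h
toaster oven: 1.15 kW × 120 h = 138 kWh
dishwasher: Runtime = 2.5 h/day × 30 days = 75 h
dishwasher: 1.41 kW × 75 h = 105.75 kWh
Total energy = 243.75 kWh
Cost = 243.75 × ₹4.7 = ₹1145.63

₹1145.63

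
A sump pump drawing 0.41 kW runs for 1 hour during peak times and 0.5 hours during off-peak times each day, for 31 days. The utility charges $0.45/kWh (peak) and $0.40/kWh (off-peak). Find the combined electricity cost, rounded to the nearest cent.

Peak energy = 0.41 kW × 1 h × 31 = 12.71 kWh
Off-peak energy = 0.41 kW × 0.5 h × 31 = 6.355 kWh
Cost = 12.71 × $0.45 + 6.355 × $0.40 = $5.7195 + $2.542 = $8.26

$8.26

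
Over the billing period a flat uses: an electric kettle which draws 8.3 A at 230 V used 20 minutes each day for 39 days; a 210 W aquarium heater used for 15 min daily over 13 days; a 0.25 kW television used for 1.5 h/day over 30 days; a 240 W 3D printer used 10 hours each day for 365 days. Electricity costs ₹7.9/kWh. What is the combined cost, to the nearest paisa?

electric kettle: Power = 8.3 A × 230 V = 1909 W = 1.909 kW
electric kettle: Runtime = 20 min × 39 = 780 min = 13 h
electric kettle: 1.909 kW × 13 h = 24.817 kWh
aquarium heater: Runtime = 15 min × 13 = 195 min = 3.25 h
aquarium heater: 0.21 kW × 3.25 h = 0.6825 kWh
television: Runtime = 1.5 h/day × 30 days = 45 h
television: 0.25 kW × 45 h = 11.25 kWh
3D printer: Runtime = 10 h/day × 365 days = 3650 h
3D printer: 0.24 kW × 3650 h = 876 kWh
Total energy = 912.7495 kWh
Cost = 912.7495 × ₹7.9 = ₹7210.72

₹7210.72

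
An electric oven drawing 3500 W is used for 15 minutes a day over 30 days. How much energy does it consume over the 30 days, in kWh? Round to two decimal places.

26.25 kWh

Runtime = 15 min × 30 = 450 min = 7.5 h
Energy = 3.5 kW × 7.5 h = 26.25 kWh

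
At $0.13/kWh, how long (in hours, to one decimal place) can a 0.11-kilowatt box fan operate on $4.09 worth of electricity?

286.0 h

Energy available = $4.09 ÷ $0.13/kWh = 31.4615 kWh
Hours = 31.4615 kWh ÷ 0.11 kW = 286.0 h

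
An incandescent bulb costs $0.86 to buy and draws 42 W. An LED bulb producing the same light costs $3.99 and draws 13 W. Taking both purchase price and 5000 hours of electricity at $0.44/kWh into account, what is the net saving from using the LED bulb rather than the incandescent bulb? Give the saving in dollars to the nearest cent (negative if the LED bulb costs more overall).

incandescent bulb: $0.86 + (42/1000) kW × 5000 h × $0.44 = $0.86 + $92.4 = $93.26
LED bulb: $3.99 + (13/1000) kW × 5000 h × $0.44 = $3.99 + $28.6 = $32.59
Saving = $93.26 − $32.59 = $60.67

$60.67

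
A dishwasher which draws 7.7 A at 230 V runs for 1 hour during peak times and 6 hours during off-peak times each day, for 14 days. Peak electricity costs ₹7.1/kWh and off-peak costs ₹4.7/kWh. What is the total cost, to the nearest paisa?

₹875.23

Power = 7.7 A × 230 V = 1771 W = 1.771 kW
Peak energy = 1.771 kW × 1 h × 14 = 24.794 kWh
Off-peak energy = 1.771 kW × 6 h × 14 = 148.764 kWh
Cost = 24.794 × ₹7.1 + 148.764 × ₹4.7 = ₹176.0374 + ₹699.1908 = ₹875.23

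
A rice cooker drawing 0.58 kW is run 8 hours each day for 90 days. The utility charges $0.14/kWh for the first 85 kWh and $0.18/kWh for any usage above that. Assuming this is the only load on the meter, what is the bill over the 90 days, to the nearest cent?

Runtime = 8 h/day × 90 days = 720 h
Energy = 0.58 kW × 720 h = 417.6 kWh
Tier 1 (0–85 kWh): 85 × $0.14 = $11.9
Above 85 kWh: 332.6 × $0.18 = $59.868
Bill = $71.77

$71.77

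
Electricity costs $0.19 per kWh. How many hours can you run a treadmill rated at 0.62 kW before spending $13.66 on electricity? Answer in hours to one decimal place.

116.0 h

Energy available = $13.66 ÷ $0.19/kWh = 71.8947 kWh
Hours = 71.8947 kWh ÷ 0.62 kW = 116.0 h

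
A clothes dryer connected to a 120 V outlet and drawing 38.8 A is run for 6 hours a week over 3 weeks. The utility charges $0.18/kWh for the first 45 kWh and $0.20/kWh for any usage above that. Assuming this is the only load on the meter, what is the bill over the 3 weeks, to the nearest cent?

Power = 38.8 A × 120 V = 4656 W = 4.656 kW
Runtime = 6 h/week × 3 weeks = 18 h
Energy = 4.656 kW × 18 h = 83.808 kWh
Tier 1 (0–45 kWh): 45 × $0.18 = $8.1
Above 45 kWh: 38.808 × $0.20 = $7.7616
Bill = $15.86

$15.86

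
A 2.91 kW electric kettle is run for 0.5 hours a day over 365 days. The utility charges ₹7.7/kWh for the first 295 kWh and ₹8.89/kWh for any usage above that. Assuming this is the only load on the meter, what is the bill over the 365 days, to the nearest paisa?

Runtime = 0.5 h/day × 365 days = 182.5 h
Energy = 2.91 kW × 182.5 h = 531.075 kWh
Tier 1 (0–295 kWh): 295 × ₹7.7 = ₹2271.5
Above 295 kWh: 236.075 × ₹8.89 = ₹2098.70675
Bill = ₹4370.21

₹4370.21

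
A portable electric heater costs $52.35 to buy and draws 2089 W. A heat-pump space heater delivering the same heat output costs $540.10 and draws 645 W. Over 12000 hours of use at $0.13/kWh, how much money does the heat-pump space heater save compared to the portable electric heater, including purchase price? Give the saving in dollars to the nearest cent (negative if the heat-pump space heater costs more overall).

$1764.89

portable electric heater: $52.35 + (2089/1000) kW × 12000 h × $0.13 = $52.35 + $3258.84 = $3311.19
heat-pump space heater: $540.10 + (645/1000) kW × 12000 h × $0.13 = $540.10 + $1006.2 = $1546.3
Saving = $3311.19 − $1546.3 = $1764.89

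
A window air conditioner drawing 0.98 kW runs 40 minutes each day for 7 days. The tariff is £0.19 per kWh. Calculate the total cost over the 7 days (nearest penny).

Runtime = 40 min × 7 = 280 min = 4.666666… h
Energy = 0.98 kW × 4.666666… h = 4.573333… kWh
Cost = 4.573333… kWh × £0.19/kWh = £0.87

£0.87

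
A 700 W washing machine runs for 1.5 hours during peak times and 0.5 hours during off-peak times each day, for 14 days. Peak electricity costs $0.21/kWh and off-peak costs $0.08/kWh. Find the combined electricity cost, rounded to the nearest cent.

Peak energy = 0.7 kW × 1.5 h × 14 = 14.7 kWh
Off-peak energy = 0.7 kW × 0.5 h × 14 = 4.9 kWh
Cost = 14.7 × $0.21 + 4.9 × $0.08 = $3.087 + $0.392 = $3.48

$3.48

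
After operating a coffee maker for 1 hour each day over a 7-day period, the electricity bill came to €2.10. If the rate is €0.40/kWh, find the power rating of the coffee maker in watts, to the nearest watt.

Energy = €2.10 ÷ €0.40/kWh = 5.25 kWh
Runtime = 1 h/day × 7 days = 7 h
Power = 5.25 kWh ÷ 7 h = 0.75 kW = 750 W

750 W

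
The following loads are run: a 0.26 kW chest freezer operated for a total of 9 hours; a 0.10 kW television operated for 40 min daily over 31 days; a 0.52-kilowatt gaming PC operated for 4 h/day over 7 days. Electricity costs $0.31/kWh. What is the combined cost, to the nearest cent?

$5.88

chest freezer: 0.26 kW × 9 h = 2.34 kWh
television: Runtime = 40 min × 31 = 1240 min = 20.666666… h
television: 0.1 kW × 20.666666… h = 2.066666… kWh
gaming PC: Runtime = 4 h/day × 7 days = 28 h
gaming PC: 0.52 kW × 28 h = 14.56 kWh
Total energy = 18.966666… kWh
Cost = 18.966666… × $0.31 = $5.88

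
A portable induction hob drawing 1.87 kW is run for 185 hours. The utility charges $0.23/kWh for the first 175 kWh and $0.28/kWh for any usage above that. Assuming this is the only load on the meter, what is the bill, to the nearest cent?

$88.12

Energy = 1.87 kW × 185 h = 345.95 kWh
Tier 1 (0–175 kWh): 175 × $0.23 = $40.25
Above 175 kWh: 170.95 × $0.28 = $47.866
Bill = $88.12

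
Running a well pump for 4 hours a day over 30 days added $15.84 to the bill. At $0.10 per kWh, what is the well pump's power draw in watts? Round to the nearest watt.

Energy = $15.84 ÷ $0.10/kWh = 158.4 kWh
Runtime = 4 h/day × 30 days = 120 h
Power = 158.4 kWh ÷ 120 h = 1.32 kW = 1320 W

1320 W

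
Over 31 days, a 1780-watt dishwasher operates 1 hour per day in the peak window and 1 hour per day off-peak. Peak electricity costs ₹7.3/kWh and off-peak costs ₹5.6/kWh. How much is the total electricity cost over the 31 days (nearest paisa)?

Peak energy = 1.78 kW × 1 h × 31 = 55.18 kWh
Off-peak energy = 1.78 kW × 1 h × 31 = 55.18 kWh
Cost = 55.18 × ₹7.3 + 55.18 × ₹5.6 = ₹402.814 + ₹309.008 = ₹711.82

₹711.82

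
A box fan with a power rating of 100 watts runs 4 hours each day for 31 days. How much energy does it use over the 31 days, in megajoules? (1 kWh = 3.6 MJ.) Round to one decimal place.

44.6 MJ

Runtime = 4 h/day × 31 days = 124 h
Energy = 0.1 kW × 124 h = 12.4 kWh
= 12.4 × 3.6 MJ = 44.6 MJ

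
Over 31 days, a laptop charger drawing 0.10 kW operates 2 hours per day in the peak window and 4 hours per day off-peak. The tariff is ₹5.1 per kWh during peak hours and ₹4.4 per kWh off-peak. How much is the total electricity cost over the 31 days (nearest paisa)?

Peak energy = 0.1 kW × 2 h × 31 = 6.2 kWh
Off-peak energy = 0.1 kW × 4 h × 31 = 12.4 kWh
Cost = 6.2 × ₹5.1 + 12.4 × ₹4.4 = ₹31.62 + ₹54.56 = ₹86.18

₹86.18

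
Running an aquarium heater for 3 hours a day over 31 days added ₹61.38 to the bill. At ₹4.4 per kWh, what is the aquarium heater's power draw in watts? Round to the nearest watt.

150 W

Energy = ₹61.38 ÷ ₹4.4/kWh = 13.95 kWh
Runtime = 3 h/day × 31 days = 93 h
Power = 13.95 kWh ÷ 93 h = 0.15 kW = 150 W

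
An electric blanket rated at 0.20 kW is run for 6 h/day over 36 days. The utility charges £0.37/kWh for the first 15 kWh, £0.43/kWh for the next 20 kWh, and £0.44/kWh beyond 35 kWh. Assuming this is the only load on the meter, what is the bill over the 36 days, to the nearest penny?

£17.76

Runtime = 6 h/day × 36 days = 216 h
Energy = 0.2 kW × 216 h = 43.2 kWh
Tier 1 (0–15 kWh): 15 × £0.37 = £5.55
Tier 2 (15–35 kWh): 20 × £0.43 = £8.6
Above 35 kWh: 8.2 × £0.44 = £3.608
Bill = £17.76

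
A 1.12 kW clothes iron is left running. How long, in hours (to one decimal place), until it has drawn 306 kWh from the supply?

273.2 h

Hours = 306 kWh ÷ 1.12 kW = 273.2 h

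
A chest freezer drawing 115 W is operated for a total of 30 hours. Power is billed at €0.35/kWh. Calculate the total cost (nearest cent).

Energy = 0.115 kW × 30 h = 3.45 kWh
Cost = 3.45 kWh × €0.35/kWh = €1.21

€1.21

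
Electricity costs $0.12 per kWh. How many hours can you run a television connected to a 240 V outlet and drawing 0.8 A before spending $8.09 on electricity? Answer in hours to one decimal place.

Power = 0.8 A × 240 V = 192 W = 0.192 kW
Energy available = $8.09 ÷ $0.12/kWh = 67.4167 kWh
Hours = 67.4167 kWh ÷ 0.192 kW = 351.1 h

351.1 h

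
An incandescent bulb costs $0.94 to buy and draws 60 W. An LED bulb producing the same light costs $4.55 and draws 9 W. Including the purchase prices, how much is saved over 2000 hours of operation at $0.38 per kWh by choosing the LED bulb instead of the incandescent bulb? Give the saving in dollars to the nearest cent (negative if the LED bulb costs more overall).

$35.15

incandescent bulb: $0.94 + (60/1000) kW × 2000 h × $0.38 = $0.94 + $45.6 = $46.54
LED bulb: $4.55 + (9/1000) kW × 2000 h × $0.38 = $4.55 + $6.84 = $11.39
Saving = $46.54 − $11.39 = $35.15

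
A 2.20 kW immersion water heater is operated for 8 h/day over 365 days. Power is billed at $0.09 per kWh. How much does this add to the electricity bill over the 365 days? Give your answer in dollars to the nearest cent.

$578.16

Runtime = 8 h/day × 365 days = 2920 h
Energy = 2.2 kW × 2920 h = 6424 kWh
Cost = 6424 kWh × $0.09/kWh = $578.16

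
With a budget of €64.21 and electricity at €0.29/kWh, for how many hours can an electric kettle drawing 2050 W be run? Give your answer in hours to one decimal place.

108.0 h

Energy available = €64.21 ÷ €0.29/kWh = 221.4138 kWh
Hours = 221.4138 kWh ÷ 2.05 kW = 108.0 h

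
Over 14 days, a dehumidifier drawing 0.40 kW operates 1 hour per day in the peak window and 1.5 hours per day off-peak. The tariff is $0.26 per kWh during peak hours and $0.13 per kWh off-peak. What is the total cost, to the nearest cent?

$2.55

Peak energy = 0.4 kW × 1 h × 14 = 5.6 kWh
Off-peak energy = 0.4 kW × 1.5 h × 14 = 8.4 kWh
Cost = 5.6 × $0.26 + 8.4 × $0.13 = $1.456 + $1.092 = $2.55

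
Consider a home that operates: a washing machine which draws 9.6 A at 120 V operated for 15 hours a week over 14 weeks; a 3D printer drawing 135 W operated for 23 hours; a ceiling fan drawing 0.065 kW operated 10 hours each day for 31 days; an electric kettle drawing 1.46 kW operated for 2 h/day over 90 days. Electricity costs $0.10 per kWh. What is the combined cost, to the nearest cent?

washing machine: Power = 9.6 A × 120 V = 1152 W = 1.152 kW
washing machine: Runtime = 15 h/week × 14 weeks = 210 h
washing machine: 1.152 kW × 210 h = 241.92 kWh
3D printer: 0.135 kW × 23 h = 3.105 kWh
ceiling fan: Runtime = 10 h/day × 31 days = 310 h
ceiling fan: 0.065 kW × 310 h = 20.15 kWh
electric kettle: Runtime = 2 h/day × 90 days = 180 h
electric kettle: 1.46 kW × 180 h = 262.8 kWh
Total energy = 527.975 kWh
Cost = 527.975 × $0.10 = $52.80

$52.80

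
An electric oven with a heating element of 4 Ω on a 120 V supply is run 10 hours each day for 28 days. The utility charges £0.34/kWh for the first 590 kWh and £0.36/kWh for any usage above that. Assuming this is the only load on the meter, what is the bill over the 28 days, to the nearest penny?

Power = V²/R = 120²/4 = 3600 W = 3.6 kW
Runtime = 10 h/day × 28 days = 280 h
Energy = 3.6 kW × 280 h = 1008 kWh
Tier 1 (0–590 kWh): 590 × £0.34 = £200.6
Above 590 kWh: 418 × £0.36 = £150.48
Bill = £351.08

£351.08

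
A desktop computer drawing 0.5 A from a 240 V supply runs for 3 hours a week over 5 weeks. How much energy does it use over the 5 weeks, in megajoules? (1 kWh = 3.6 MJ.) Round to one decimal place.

6.5 MJ

Power = 0.5 A × 240 V = 120 W = 0.12 kW
Runtime = 3 h/week × 5 weeks = 15 h
Energy = 0.12 kW × 15 h = 1.8 kWh
= 1.8 × 3.6 MJ = 6.5 MJ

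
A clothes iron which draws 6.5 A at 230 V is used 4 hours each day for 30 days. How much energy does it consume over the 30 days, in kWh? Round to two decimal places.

Power = 6.5 A × 230 V = 1495 W = 1.495 kW
Runtime = 4 h/day × 30 days = 120 h
Energy = 1.495 kW × 120 h = 179.4 kWh

179.40 kWh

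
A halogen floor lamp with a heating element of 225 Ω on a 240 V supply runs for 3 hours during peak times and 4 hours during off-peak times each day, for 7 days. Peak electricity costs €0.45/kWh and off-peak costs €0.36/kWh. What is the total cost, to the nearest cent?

Power = V²/R = 240²/225 = 256 W = 0.256 kW
Peak energy = 0.256 kW × 3 h × 7 = 5.376 kWh
Off-peak energy = 0.256 kW × 4 h × 7 = 7.168 kWh
Cost = 5.376 × €0.45 + 7.168 × €0.36 = €2.4192 + €2.58048 = €5.00

€5.00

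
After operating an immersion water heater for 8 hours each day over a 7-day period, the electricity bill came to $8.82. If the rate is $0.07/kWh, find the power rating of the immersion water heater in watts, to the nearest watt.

Energy = $8.82 ÷ $0.07/kWh = 126 kWh
Runtime = 8 h/day × 7 days = 56 h
Power = 126 kWh ÷ 56 h = 2.25 kW = 2250 W

2250 W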